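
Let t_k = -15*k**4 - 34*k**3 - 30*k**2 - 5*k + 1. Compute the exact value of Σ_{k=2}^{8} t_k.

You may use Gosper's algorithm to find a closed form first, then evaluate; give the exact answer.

r(k) = (15*k**4 + 94*k**3 + 222*k**2 + 227*k + 83)/(15*k**4 + 34*k**3 + 30*k**2 + 5*k - 1) after simplifying.
Take A(k)=1, B(k)=1, C(k)=k**4 + 34*k**3/15 + 2*k**2 + k/3 - 1/15.
Solve (1)·f(k+1) − (1)·f(k) = k**4 + 34*k**3/15 + 2*k**2 + k/3 - 1/15.
Bound: deg f ≤ 5.
A polynomial solution: f(k) = k*(3*k**4 + k**3 - 2*k**2 - 4*k + 1)/15.
R(k) = B(k−1)·f(k)/C(k) = k*(3*k**4 + k**3 - 2*k**2 - 4*k + 1)/(15*k**4 + 34*k**3 + 30*k**2 + 5*k - 1); s_k = R·t_k = k*(-3*k**4 - k**3 + 2*k**2 + 4*k - 1).
s_(k+1) − s_k = -15*k**4 - 34*k**3 - 30*k**2 - 5*k + 1 = t_k.
Telescoping: Σ = s_(9) − s_(2) = -181935 − (-82) = -181853.

Σ = -181853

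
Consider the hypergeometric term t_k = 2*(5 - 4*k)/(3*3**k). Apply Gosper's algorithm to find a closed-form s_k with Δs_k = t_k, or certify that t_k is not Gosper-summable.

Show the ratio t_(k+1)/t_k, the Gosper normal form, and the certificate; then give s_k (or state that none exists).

Step 1: r(k) = (4*k - 1)/(3*(4*k - 5)).
Normal form (A,B,C) = (1/3, 1, k - 5/4).
Key eq: (1/3)·f(k+1) = (1)·f(k) + (k - 5/4).
d = 1 from the (0,0,1) case.
Solving with deg f ≤ 1: f(k) = -3*(4*k - 3)/8.
So s_k = (B(k−1)f/C)·t_k = (-3*(4*k - 3)/(2*(4*k - 5)))·t_k = (4*k - 3)/3**k.
Δs = 2*(5 - 4*k)/(3*3**k), as required.

s_k = (4*k - 3)/3**k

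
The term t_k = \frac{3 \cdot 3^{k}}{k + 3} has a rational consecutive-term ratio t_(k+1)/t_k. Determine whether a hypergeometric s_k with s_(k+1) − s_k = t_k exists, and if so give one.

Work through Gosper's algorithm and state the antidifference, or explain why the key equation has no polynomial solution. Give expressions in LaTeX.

Compute t_(k+1)/t_k: get 3*(k + 3)/(k + 4).
So A=3*k + 9 and B=k + 4, with C=1.
f must satisfy (3*k + 9)·f(k+1) − (k + 3)·f(k) = 1.
d = -1 from the (1,1,0) case.
deg f ≤ -1 is impossible — no certificate.

not Gosper-summable; s_k does not exist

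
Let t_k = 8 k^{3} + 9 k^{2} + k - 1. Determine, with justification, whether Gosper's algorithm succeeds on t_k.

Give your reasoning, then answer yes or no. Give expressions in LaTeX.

Ratio r(k) = (k + 8*(k + 1)**3 + 9*(k + 1)**2)/(8*k**3 + 9*k**2 + k - 1).
Normal form (A,B,C) = (1, 1, k**3 + 9*k**2/8 + k/8 - 1/8).
Need (1)·f(k+1) − (1)·f(k) = k**3 + 9*k**2/8 + k/8 - 1/8.
deg f ≤ 4 (via 0,0,3).
Match coefficients ⇒ f(k) = k**2*(2*k**2 - k - 2)/8.
Certificate R = B(k−1)f/C = k**2*(2*k**2 - k - 2)/(8*k**3 + 9*k**2 + k - 1) gives s_k = k**2*(2*k**2 - k - 2).
Verify: 8*k**3 + 9*k**2 + k - 1 matches t_k.

Yes. s_k = k^{2} \left(2 k^{2} - k - 2\right).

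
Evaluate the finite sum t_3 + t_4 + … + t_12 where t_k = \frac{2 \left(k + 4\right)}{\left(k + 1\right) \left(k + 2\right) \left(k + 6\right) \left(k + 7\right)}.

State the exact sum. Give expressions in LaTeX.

Σ = 115/4788

Step 1: r(k) = (k + 1)*(k + 5)*(k + 6)/((k + 3)*(k + 4)*(k + 8)).
A = k + 1, B = k + 8, C = k**4 + 16*k**3 + 95*k**2 + 248*k + 240.
Key eq: (k + 1)·f(k+1) = (k + 7)·f(k) + (k**4 + 16*k**3 + 95*k**2 + 248*k + 240).
d = 6 from the (1,1,4) case.
A polynomial solution: f(k) = k*(k + 2)*(k + 3)*(k + 4)*(k + 5)*(k + 7)/12.
Get s_k = R·t_k = k*(k + 7)/(6*(k**2 + 7*k + 6)) with R(k) = B(k−1)f(k)/C(k) = k*(k + 2)*(k + 7)**2/(12*(k + 4)).
Check: Δs_k = 2*(k + 4)/(k**4 + 16*k**3 + 83*k**2 + 152*k + 84). ✓
Σ_(k=3)^(12) t_k = s_(13) − s_(3) = 65/399 − (5/36) = 115/4788.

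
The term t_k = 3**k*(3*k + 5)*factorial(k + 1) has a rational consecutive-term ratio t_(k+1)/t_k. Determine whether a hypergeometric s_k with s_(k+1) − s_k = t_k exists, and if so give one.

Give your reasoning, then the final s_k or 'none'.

s_k = 3**k*factorial(k + 1)

t_(k+1)/t_k = 3*(k + 2)*(3*k + 8)/(3*k + 5).
Factor: A=3*k + 6; B=1; C=k + 5/3.
f must satisfy (3*k + 6)·f(k+1) − (1)·f(k) = k + 5/3.
d = 0 from the (1,0,1) case.
A polynomial solution: f(k) = 1/3.
Certificate R = B(k−1)f/C = 1/(3*k + 5) gives s_k = 3**k*factorial(k + 1).
s_(k+1) − s_k = 3**k*(3*k + 5)*factorial(k + 1) = t_k.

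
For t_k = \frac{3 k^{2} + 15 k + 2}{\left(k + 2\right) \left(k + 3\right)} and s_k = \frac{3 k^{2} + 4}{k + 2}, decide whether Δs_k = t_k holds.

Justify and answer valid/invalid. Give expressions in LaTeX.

s_(k+1) = (3*(k + 1)**2 + 4)/(k + 3)
s_(k+1) − s_k = (3*k**2 + 15*k + 2)/(k**2 + 5*k + 6)
(s_(k+1) − s_k) − t_k = 0

valid (s_(k+1) − s_k reduces to t_k)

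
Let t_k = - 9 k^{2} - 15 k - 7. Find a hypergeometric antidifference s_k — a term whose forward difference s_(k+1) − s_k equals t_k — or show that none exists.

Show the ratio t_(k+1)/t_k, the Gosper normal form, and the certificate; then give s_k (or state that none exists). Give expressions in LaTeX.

Ratio r(k) = (9*k**2 + 33*k + 31)/(9*k**2 + 15*k + 7).
Take A(k)=1, B(k)=1, C(k)=k**2 + 5*k/3 + 7/9.
f must satisfy (1)·f(k+1) − (1)·f(k) = k**2 + 5*k/3 + 7/9.
Degrees (0,0,2) ⇒ d ≤ 3.
A polynomial solution: f(k) = k*(3*k**2 + 3*k + 1)/9.
Then R = B(k−1)f/C = k*(3*k**2 + 3*k + 1)/(9*k**2 + 15*k + 7), so s_k = R(k)·t_k = k*(-3*k**2 - 3*k - 1).
s_(k+1) − s_k = -9*k**2 - 15*k - 7 = t_k.

s_k = k \left(- 3 k^{2} - 3 k - 1\right)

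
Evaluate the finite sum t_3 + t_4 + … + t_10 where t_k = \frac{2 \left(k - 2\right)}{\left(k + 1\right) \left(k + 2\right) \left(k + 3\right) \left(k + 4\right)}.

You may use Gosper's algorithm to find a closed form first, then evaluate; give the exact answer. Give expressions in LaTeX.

r(k) = (k - 1)*(k + 1)/((k - 2)*(k + 5)) after simplifying.
Gosper form: A/B · C(k+1)/C(k) with A=k + 1, B=k + 5, C=k - 2.
Set up (k + 1)·f(k+1) − (k + 4)·f(k) − (k - 2) = 0.
Bound: deg f ≤ 3.
Match coefficients ⇒ f(k) = -k*(k**2 + 6*k + 17)/12.
Certificate R = B(k−1)f/C = -k*(k + 4)*(k**2 + 6*k + 17)/(12*(k - 2)) gives s_k = k*(-k**2 - 6*k - 17)/(6*(k + 1)*(k + 2)*(k + 3)).
s_(k+1) − s_k = 2*(k - 2)/(k**4 + 10*k**3 + 35*k**2 + 50*k + 24) = t_k.
Evaluate s at k=11 and k=3: -187/1092 and -11/60; difference 11/910.

Σ = 11/910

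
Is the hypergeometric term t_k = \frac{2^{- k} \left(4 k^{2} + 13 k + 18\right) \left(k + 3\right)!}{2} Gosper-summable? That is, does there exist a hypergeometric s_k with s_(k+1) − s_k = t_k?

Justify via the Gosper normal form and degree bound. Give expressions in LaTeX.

Ratio r(k) = (k + 4)*(13*k + 4*(k + 1)**2 + 31)/(2*(4*k**2 + 13*k + 18)).
Factor: A=k/2 + 2; B=1; C=k**2 + 13*k/4 + 9/2.
Set up (k/2 + 2)·f(k+1) − (1)·f(k) − (k**2 + 13*k/4 + 9/2) = 0.
Bound: deg f ≤ 1.
Match coefficients ⇒ f(k) = (4*k + 1)/2.
Get s_k = R·t_k = (4*k + 1)*factorial(k + 3)/2**k with R(k) = B(k−1)f(k)/C(k) = 2*(4*k + 1)/(4*k**2 + 13*k + 18).
s_(k+1) − s_k = (4*k**2 + 13*k + 18)*factorial(k + 3)/(2*2**k) = t_k.

Yes. s_k = 2^{- k} \left(4 k + 1\right) \left(k + 3\right)!.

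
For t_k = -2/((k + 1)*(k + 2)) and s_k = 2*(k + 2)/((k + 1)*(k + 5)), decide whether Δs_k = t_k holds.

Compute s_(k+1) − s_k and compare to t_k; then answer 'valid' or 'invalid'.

s_(k+1) = 2*(k + 3)/((k + 2)*(k + 6))
s_(k+1) − s_k = 2*(-k**2 - 5*k - 9)/(k**4 + 14*k**3 + 65*k**2 + 112*k + 60)
(s_(k+1) − s_k) − t_k = 6*(2*k + 7)/(k**4 + 14*k**3 + 65*k**2 + 112*k + 60)

Invalid: residual 6*(2*k + 7)/(k**4 + 14*k**3 + 65*k**2 + 112*k + 60) ≠ 0.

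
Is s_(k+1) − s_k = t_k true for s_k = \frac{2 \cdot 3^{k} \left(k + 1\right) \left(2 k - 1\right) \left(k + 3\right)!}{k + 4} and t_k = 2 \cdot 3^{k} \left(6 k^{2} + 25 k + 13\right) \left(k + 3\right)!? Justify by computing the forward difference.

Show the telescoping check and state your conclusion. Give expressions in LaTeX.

Invalid: residual - \frac{6 \cdot 3^{k} \left(6 k^{3} + 49 k^{2} + 111 k + 53\right) \left(k + 3\right)!}{\left(k + 4\right) \left(k + 5\right)} ≠ 0.

s_(k+1) = 6*3**k*(k + 2)*(2*k + 1)*factorial(k + 4)/(k + 5)
s_(k+1) − s_k = 2*3**k*(6*k**4 + 61*k**3 + 211*k**2 + 284*k + 101)*factorial(k + 3)/((k + 4)*(k + 5))
(s_(k+1) − s_k) − t_k = -6*3**k*(6*k**3 + 49*k**2 + 111*k + 53)*factorial(k + 3)/((k + 4)*(k + 5))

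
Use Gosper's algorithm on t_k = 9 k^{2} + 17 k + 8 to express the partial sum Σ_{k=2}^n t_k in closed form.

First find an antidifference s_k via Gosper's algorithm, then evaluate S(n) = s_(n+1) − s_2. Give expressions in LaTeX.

S(n) = 3 n^{3} + 13 n^{2} + 18 n - 34

Step 1: r(k) = (9*k**2 + 35*k + 34)/(9*k**2 + 17*k + 8).
Take A(k)=1, B(k)=1, C(k)=k**2 + 17*k/9 + 8/9.
Solve (1)·f(k+1) − (1)·f(k) = k**2 + 17*k/9 + 8/9.
d = 3 from the (0,0,2) case.
Solving with deg f ≤ 3: f(k) = k*(k + 1)*(3*k + 1)/9.
So s_k = (B(k−1)f/C)·t_k = (k*(3*k + 1)/(9*k + 8))·t_k = k*(3*k**2 + 4*k + 1).
Δs = 9*k**2 + 17*k + 8, as required.
s_(n+1) = 3*n**3 + 13*n**2 + 18*n + 8 and s_(2) = 42, so S(n) = 3*n**3 + 13*n**2 + 18*n - 34.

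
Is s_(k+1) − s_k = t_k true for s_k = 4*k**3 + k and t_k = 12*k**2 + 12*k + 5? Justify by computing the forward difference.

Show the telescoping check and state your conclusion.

s_(k+1) = k + 4*(k + 1)**3 + 1
s_(k+1) − s_k = 12*k**2 + 12*k + 5
(s_(k+1) − s_k) − t_k = 0

valid; difference matches t_k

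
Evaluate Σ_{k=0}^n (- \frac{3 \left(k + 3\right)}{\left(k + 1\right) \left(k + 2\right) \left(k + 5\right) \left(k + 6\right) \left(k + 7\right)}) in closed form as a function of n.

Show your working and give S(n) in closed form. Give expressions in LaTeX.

Compute t_(k+1)/t_k: get (k + 1)*(k + 4)*(k + 5)/((k + 3)**2*(k + 8)).
So A=k + 1 and B=k + 8, with C=k**3 + 10*k**2 + 33*k + 36.
Solve (k + 1)·f(k+1) − (k + 7)·f(k) = k**3 + 10*k**2 + 33*k + 36.
Degrees (1,1,3) ⇒ d ≤ 6.
Solving with deg f ≤ 6: f(k) = k*(k + 2)*(k + 3)*(k + 4)*(k**2 + 12*k + 41)/90.
So s_k = (B(k−1)f/C)·t_k = (k*(k + 2)*(k + 7)*(k**2 + 12*k + 41)/(90*(k + 3)))·t_k = k*(-k**2 - 12*k - 41)/(30*(k**3 + 12*k**2 + 41*k + 30)).
Check: Δs_k = 3*(-k - 3)/(k**5 + 21*k**4 + 163*k**3 + 567*k**2 + 844*k + 420). ✓
Evaluate: s_(n+1) = (-n**3 - 15*n**2 - 68*n - 54)/(30*(n**3 + 15*n**2 + 68*n + 84)); subtract s_(0) = 0 ⇒ S(n) = (-n**3 - 15*n**2 - 68*n - 54)/(30*(n**3 + 15*n**2 + 68*n + 84)).

S(n) = \frac{- n^{3} - 15 n^{2} - 68 n - 54}{30 \left(n^{3} + 15 n^{2} + 68 n + 84\right)}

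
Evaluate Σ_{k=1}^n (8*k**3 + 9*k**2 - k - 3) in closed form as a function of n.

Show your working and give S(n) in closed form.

S(n) = n*(2*n**3 + 7*n**2 + 6*n - 2)

The ratio is (8*k**3 + 33*k**2 + 41*k + 13)/(8*k**3 + 9*k**2 - k - 3).
A = 1, B = 1, C = k**3 + 9*k**2/8 - k/8 - 3/8.
Key eq: (1)·f(k+1) = (1)·f(k) + (k**3 + 9*k**2/8 - k/8 - 3/8).
Bound: deg f ≤ 4.
Match coefficients ⇒ f(k) = k*(2*k + 1)*(k**2 - k - 1)/8.
R(k) = B(k−1)·f(k)/C(k) = k*(2*k + 1)*(k**2 - k - 1)/(8*k**3 + 9*k**2 - k - 3); s_k = R·t_k = k*(2*k**3 - k**2 - 3*k - 1).
Check: Δs_k = 8*k**3 + 9*k**2 - k - 3. ✓
s_(n+1) = 2*n**4 + 7*n**3 + 6*n**2 - 2*n - 3 and s_(1) = -3, so S(n) = n*(2*n**3 + 7*n**2 + 6*n - 2).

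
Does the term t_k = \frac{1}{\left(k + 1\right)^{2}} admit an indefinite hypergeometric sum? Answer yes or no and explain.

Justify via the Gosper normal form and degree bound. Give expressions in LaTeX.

r(k) = (k + 1)**2/(k + 2)**2 after simplifying.
Normal form (A,B,C) = (k**2 + 2*k + 1, k**2 + 4*k + 4, 1).
f must satisfy (k**2 + 2*k + 1)·f(k+1) − (k**2 + 2*k + 1)·f(k) = 1.
Degrees (2,2,0) ⇒ d ≤ 0.
Write f(k) = c0. Then LHS − RHS = -1, requiring -1 = 0: contradictory. No certificate.

No — t_k has no hypergeometric antidifference.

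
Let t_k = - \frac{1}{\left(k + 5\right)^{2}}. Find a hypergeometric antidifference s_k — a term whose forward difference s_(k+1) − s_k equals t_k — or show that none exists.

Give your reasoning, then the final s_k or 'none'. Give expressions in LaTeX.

none — t_k is not Gosper-summable

The ratio is (k + 5)**2/(k + 6)**2.
Gosper form: A/B · C(k+1)/C(k) with A=k**2 + 10*k + 25, B=k**2 + 12*k + 36, C=1.
Solve (k**2 + 10*k + 25)·f(k+1) − (k**2 + 10*k + 25)·f(k) = 1.
d = 0 from the (2,2,0) case.
Write f(k) = c0. Then LHS − RHS = -1, requiring -1 = 0: contradictory. No certificate.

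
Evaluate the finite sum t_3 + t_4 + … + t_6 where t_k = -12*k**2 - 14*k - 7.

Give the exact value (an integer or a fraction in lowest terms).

Ratio r(k) = (12*k**2 + 38*k + 33)/(12*k**2 + 14*k + 7).
Factor: A=1; B=1; C=k**2 + 7*k/6 + 7/12.
Set up (1)·f(k+1) − (1)·f(k) − (k**2 + 7*k/6 + 7/12) = 0.
Degrees (0,0,2) ⇒ d ≤ 3.
Coefficient equations give f(k) = k*(4*k**2 + k + 2)/12.
Get s_k = R·t_k = k*(-4*k**2 - k - 2) with R(k) = B(k−1)f(k)/C(k) = k*(4*k**2 + k + 2)/(12*k**2 + 14*k + 7).
Δs = -12*k**2 - 14*k - 7, as required.
Evaluate s at k=7 and k=3: -1435 and -123; difference -1312.

Σ = -1312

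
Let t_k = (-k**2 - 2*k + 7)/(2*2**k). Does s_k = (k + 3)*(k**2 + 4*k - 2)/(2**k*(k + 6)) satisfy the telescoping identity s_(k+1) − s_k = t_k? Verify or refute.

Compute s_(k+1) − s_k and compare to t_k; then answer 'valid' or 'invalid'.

s_(k+1) = (k + 4)*(4*k + (k + 1)**2 + 2)/(2*2**k*(k + 7))
s_(k+1) − s_k = (-k**4 - 12*k**3 - 31*k**2 + 46*k + 156)/(2*2**k*(k**2 + 13*k + 42))
(s_(k+1) − s_k) − t_k = 3*(k**3 + 10*k**2 + 13*k - 46)/(2*2**k*(k**2 + 13*k + 42))

Invalid: residual 3*(k**3 + 10*k**2 + 13*k - 46)/(2*2**k*(k**2 + 13*k + 42)) ≠ 0.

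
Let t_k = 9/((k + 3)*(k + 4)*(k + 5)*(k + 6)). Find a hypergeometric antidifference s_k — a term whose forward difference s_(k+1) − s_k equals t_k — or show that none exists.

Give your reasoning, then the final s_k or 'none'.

s_k = k*(k**2 + 12*k + 47)/(20*(k + 3)*(k + 4)*(k + 5))

Compute t_(k+1)/t_k: get (k + 3)/(k + 7).
Factor: A=k + 3; B=k + 7; C=1.
Need (k + 3)·f(k+1) − (k + 6)·f(k) = 1.
From deg A=1, deg B=1, deg C=0: d=3.
Solve for f: f(k) = k*(k**2 + 12*k + 47)/180 (degree 3 ≤ 3).
R(k) = B(k−1)·f(k)/C(k) = k*(k + 6)*(k**2 + 12*k + 47)/180; s_k = R·t_k = k*(k**2 + 12*k + 47)/(20*(k + 3)*(k + 4)*(k + 5)).
Check: Δs_k = 9/(k**4 + 18*k**3 + 119*k**2 + 342*k + 360). ✓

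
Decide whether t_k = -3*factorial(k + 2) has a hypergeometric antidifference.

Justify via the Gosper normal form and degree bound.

Step 1: r(k) = k + 3.
Factor: A=k + 3; B=1; C=1.
Need (k + 3)·f(k+1) − (1)·f(k) = 1.
deg f ≤ -1 (via 1,0,0).
Negative degree bound (-1): no f exists, t_k not Gosper-summable.

No — key equation has no polynomial f.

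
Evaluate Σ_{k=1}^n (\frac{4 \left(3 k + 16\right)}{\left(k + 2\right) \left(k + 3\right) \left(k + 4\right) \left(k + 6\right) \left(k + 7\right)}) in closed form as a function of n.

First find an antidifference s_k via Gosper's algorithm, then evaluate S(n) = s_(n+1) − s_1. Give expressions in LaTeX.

S(n) = \frac{n \left(n^{2} + 14 n + 61\right)}{21 \left(n^{3} + 14 n^{2} + 61 n + 84\right)}

t_(k+1)/t_k = (k + 2)*(k + 6)*(3*k + 19)/((k + 5)*(k + 8)*(3*k + 16)).
Take A(k)=k + 2, B(k)=k + 8, C(k)=k**2 + 31*k/3 + 80/3.
Solve (k + 2)·f(k+1) − (k + 7)·f(k) = k**2 + 31*k/3 + 80/3.
deg f ≤ 5 (via 1,1,2).
Solve for f: f(k) = k*(k + 4)*(k + 5)*(k**2 + 11*k + 36)/108 (degree 5 ≤ 5).
So s_k = (B(k−1)f/C)·t_k = (k*(k + 4)*(k + 7)*(k**2 + 11*k + 36)/(36*(3*k + 16)))·t_k = k*(k**2 + 11*k + 36)/(9*(k**3 + 11*k**2 + 36*k + 36)).
Verify: 4*(3*k + 16)/(k**5 + 22*k**4 + 185*k**3 + 740*k**2 + 1404*k + 1008) matches t_k.
s_(n+1) = (n**3 + 14*n**2 + 61*n + 48)/(9*(n**3 + 14*n**2 + 61*n + 84)) and s_(1) = 4/63, so S(n) = n*(n**2 + 14*n + 61)/(21*(n**3 + 14*n**2 + 61*n + 84)).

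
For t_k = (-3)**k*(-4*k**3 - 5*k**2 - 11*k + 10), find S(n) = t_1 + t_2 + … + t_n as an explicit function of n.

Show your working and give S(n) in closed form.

S(n) = -3*(-3)**n*n**3 - 6*(-3)**n*n**2 - 9*(-3)**n*n + 6*(-3)**n - 6

Ratio r(k) = 3*(-4*k**3 - 17*k**2 - 33*k - 10)/(4*k**3 + 5*k**2 + 11*k - 10).
Gosper form: A/B · C(k+1)/C(k) with A=-3, B=1, C=k**3 + 5*k**2/4 + 11*k/4 - 5/2.
Solve (-3)·f(k+1) − (1)·f(k) = k**3 + 5*k**2/4 + 11*k/4 - 5/2.
d = 3 from the (0,0,3) case.
Solving with deg f ≤ 3: f(k) = -(k**3 - k**2 + 2*k - 4)/4.
Then R = B(k−1)f/C = -(k**3 - k**2 + 2*k - 4)/(4*k**3 + 5*k**2 + 11*k - 10), so s_k = R(k)·t_k = (-3)**k*(k**3 - k**2 + 2*k - 4).
Verify: (-3)**k*(-4*k**3 - 5*k**2 - 11*k + 10) matches t_k.
s_(n+1) = (-3)**(n + 1)*(n**3 + 2*n**2 + 3*n - 2) and s_(1) = 6, so S(n) = -3*(-3)**n*n**3 - 6*(-3)**n*n**2 - 9*(-3)**n*n + 6*(-3)**n - 6.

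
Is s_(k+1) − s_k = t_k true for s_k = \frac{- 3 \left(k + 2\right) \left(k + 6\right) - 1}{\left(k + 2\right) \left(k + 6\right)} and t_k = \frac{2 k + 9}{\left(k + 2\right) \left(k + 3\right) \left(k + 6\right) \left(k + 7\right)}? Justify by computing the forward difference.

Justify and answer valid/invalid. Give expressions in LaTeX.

s_(k+1) = (-3*(k + 3)*(k + 7) - 1)/((k + 3)*(k + 7))
s_(k+1) − s_k = (2*k + 9)/(k**4 + 18*k**3 + 113*k**2 + 288*k + 252)
(s_(k+1) − s_k) − t_k = 0

valid (s_(k+1) − s_k reduces to t_k)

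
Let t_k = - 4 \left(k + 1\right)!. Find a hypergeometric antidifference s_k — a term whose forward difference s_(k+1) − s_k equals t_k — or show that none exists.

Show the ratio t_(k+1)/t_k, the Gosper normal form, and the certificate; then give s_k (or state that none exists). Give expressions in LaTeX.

none — t_k is not Gosper-summable

Step 1: r(k) = k + 2.
Normal form (A,B,C) = (k + 2, 1, 1).
f must satisfy (k + 2)·f(k+1) − (1)·f(k) = 1.
Bound: deg f ≤ -1.
deg f ≤ -1 is impossible — no certificate.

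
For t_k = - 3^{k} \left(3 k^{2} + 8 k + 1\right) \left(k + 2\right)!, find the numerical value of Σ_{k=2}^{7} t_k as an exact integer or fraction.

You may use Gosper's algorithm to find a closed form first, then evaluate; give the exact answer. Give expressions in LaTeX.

Σ = -166659897384

r(k) = 3*(3*k**3 + 23*k**2 + 54*k + 36)/(3*k**2 + 8*k + 1) after simplifying.
A = 3*k + 9, B = 1, C = k**2 + 8*k/3 + 1/3.
Need (3*k + 9)·f(k+1) − (1)·f(k) = k**2 + 8*k/3 + 1/3.
Bound: deg f ≤ 1.
Solve for f: f(k) = (k - 1)/3 (degree 1 ≤ 1).
Certificate R = B(k−1)f/C = (k - 1)/(3*k**2 + 8*k + 1) gives s_k = -3**k*(k - 1)*factorial(k + 2).
Verify: -3**k*(3*k**2 + 8*k + 1)*factorial(k + 2) matches t_k.
Sum = s_(8) − s_(2); s_(8) = -166659897600, s_(2) = -216 ⇒ -166659897384.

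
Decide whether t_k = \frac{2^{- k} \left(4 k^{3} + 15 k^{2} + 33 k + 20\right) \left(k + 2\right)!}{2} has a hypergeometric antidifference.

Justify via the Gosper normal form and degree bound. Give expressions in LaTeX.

Yes. s_k = 2^{- k} \left(k + 1\right) \left(4 k - 1\right) \left(k + 2\right)!.

Compute t_(k+1)/t_k: get (4*k**4 + 39*k**3 + 156*k**2 + 297*k + 216)/(2*(4*k**3 + 15*k**2 + 33*k + 20)).
Factor: A=k/2 + 3/2; B=1; C=k**3 + 15*k**2/4 + 33*k/4 + 5.
Need (k/2 + 3/2)·f(k+1) − (1)·f(k) = k**3 + 15*k**2/4 + 33*k/4 + 5.
From deg A=1, deg B=0, deg C=3: d=2.
A polynomial solution: f(k) = (k + 1)*(4*k - 1)/2.
Get s_k = R·t_k = (k + 1)*(4*k - 1)*factorial(k + 2)/2**k with R(k) = B(k−1)f(k)/C(k) = 2*(k + 1)*(4*k - 1)/(4*k**3 + 15*k**2 + 33*k + 20).
Check: Δs_k = (4*k**3 + 15*k**2 + 33*k + 20)*factorial(k + 2)/(2*2**k). ✓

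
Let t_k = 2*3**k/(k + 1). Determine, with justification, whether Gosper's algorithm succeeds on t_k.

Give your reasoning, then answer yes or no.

No. Not Gosper-summable.

Ratio r(k) = 3*(k + 1)/(k + 2).
Take A(k)=3*k + 3, B(k)=k + 2, C(k)=1.
Need (3*k + 3)·f(k+1) − (k + 1)·f(k) = 1.
Bound: deg f ≤ -1.
d = -1 < 0 ⇒ no nonzero polynomial f; not summable.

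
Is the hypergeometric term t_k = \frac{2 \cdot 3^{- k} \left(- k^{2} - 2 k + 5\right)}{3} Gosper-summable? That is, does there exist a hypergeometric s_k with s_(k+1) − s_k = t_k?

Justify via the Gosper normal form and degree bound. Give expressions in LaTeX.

Yes. s_k = 3^{- k} \left(k^{2} + 3 k - 3\right).

t_(k+1)/t_k = (k**2 + 4*k - 2)/(3*(k**2 + 2*k - 5)).
So A=1/3 and B=1, with C=k**2 + 2*k - 5.
Solve (1/3)·f(k+1) − (1)·f(k) = k**2 + 2*k - 5.
Degrees (0,0,2) ⇒ d ≤ 2.
Match coefficients ⇒ f(k) = -3*(k**2 + 3*k - 3)/2.
R(k) = B(k−1)·f(k)/C(k) = -3*(k**2 + 3*k - 3)/(2*(k**2 + 2*k - 5)); s_k = R·t_k = (k**2 + 3*k - 3)/3**k.
Δs = 2*(-k**2 - 2*k + 5)/(3*3**k), as required.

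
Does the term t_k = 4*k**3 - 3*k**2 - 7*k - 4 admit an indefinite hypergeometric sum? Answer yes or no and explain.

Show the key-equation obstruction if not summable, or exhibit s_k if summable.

Yes. s_k = k*(k**3 - 3*k**2 - k - 1).

The ratio is (4*k**3 + 9*k**2 - k - 10)/(4*k**3 - 3*k**2 - 7*k - 4).
A = 1, B = 1, C = k**3 - 3*k**2/4 - 7*k/4 - 1.
Key eq: (1)·f(k+1) = (1)·f(k) + (k**3 - 3*k**2/4 - 7*k/4 - 1).
d = 4 from the (0,0,3) case.
Match coefficients ⇒ f(k) = k*(k**3 - 3*k**2 - k - 1)/4.
R(k) = B(k−1)·f(k)/C(k) = k*(k**3 - 3*k**2 - k - 1)/(4*k**3 - 3*k**2 - 7*k - 4); s_k = R·t_k = k*(k**3 - 3*k**2 - k - 1).
Verify: 4*k**3 - 3*k**2 - 7*k - 4 matches t_k.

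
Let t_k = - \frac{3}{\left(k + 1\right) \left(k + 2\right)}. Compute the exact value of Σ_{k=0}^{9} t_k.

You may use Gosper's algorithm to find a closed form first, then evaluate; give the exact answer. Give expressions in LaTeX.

Σ = -30/11

Ratio r(k) = (k + 1)/(k + 3).
Factor: A=k + 1; B=k + 3; C=1.
Set up (k + 1)·f(k+1) − (k + 2)·f(k) − (1) = 0.
deg f ≤ 1 (via 1,1,0).
Solving with deg f ≤ 1: f(k) = k.
R(k) = B(k−1)·f(k)/C(k) = k*(k + 2); s_k = R·t_k = -3*k/(k + 1).
s_(k+1) − s_k = -3/(k**2 + 3*k + 2) = t_k.
Evaluate s at k=10 and k=0: -30/11 and 0; difference -30/11.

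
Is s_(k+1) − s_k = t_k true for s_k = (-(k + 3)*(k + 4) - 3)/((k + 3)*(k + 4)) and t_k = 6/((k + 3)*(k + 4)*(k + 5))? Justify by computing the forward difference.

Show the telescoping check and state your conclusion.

s_(k+1) = (-(k + 4)*(k + 5) - 3)/((k + 4)*(k + 5))
s_(k+1) − s_k = 6/(k**3 + 12*k**2 + 47*k + 60)
(s_(k+1) − s_k) − t_k = 0

Valid — Δs_k = t_k.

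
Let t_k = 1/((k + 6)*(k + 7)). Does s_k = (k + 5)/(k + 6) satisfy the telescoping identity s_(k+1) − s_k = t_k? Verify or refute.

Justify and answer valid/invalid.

Valid: the claim telescopes to t_k.

s_(k+1) = (k + 6)/(k + 7)
s_(k+1) − s_k = 1/(k**2 + 13*k + 42)
(s_(k+1) − s_k) − t_k = 0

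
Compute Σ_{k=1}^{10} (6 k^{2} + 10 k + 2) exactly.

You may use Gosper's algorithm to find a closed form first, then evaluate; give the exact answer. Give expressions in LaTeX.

Σ = 2880

r(k) = (3*k**2 + 11*k + 9)/(3*k**2 + 5*k + 1) after simplifying.
Take A(k)=1, B(k)=1, C(k)=k**2 + 5*k/3 + 1/3.
Need (1)·f(k+1) − (1)·f(k) = k**2 + 5*k/3 + 1/3.
d = 3 from the (0,0,2) case.
Solving with deg f ≤ 3: f(k) = k*(k**2 + k - 1)/3.
Then R = B(k−1)f/C = k*(k**2 + k - 1)/(3*k**2 + 5*k + 1), so s_k = R(k)·t_k = 2*k*(k**2 + k - 1).
Δs = 6*k**2 + 10*k + 2, as required.
Telescoping: Σ = s_(11) − s_(1) = 2882 − (2) = 2880.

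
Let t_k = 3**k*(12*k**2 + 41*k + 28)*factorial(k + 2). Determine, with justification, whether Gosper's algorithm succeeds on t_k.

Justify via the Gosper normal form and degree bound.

Yes. s_k = 3**k*(4*k - 1)*factorial(k + 2).

r(k) = 3*(12*k**3 + 101*k**2 + 276*k + 243)/(12*k**2 + 41*k + 28) after simplifying.
Gosper form: A/B · C(k+1)/C(k) with A=3*k + 9, B=1, C=k**2 + 41*k/12 + 7/3.
Solve (3*k + 9)·f(k+1) − (1)·f(k) = k**2 + 41*k/12 + 7/3.
Degrees (1,0,2) ⇒ d ≤ 1.
Solve for f: f(k) = (4*k - 1)/12 (degree 1 ≤ 1).
R(k) = B(k−1)·f(k)/C(k) = (4*k - 1)/(12*k**2 + 41*k + 28); s_k = R·t_k = 3**k*(4*k - 1)*factorial(k + 2).
Verify: 3**k*(12*k**2 + 41*k + 28)*factorial(k + 2) matches t_k.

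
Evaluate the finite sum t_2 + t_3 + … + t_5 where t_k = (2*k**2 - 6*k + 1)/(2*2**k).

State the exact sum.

Σ = 19/64

Compute t_(k+1)/t_k: get (k**2 - k - 3/2)/(2*k**2 - 6*k + 1).
Normal form (A,B,C) = (1/2, 1, k**2 - 3*k + 1/2).
Need (1/2)·f(k+1) − (1)·f(k) = k**2 - 3*k + 1/2.
From deg A=0, deg B=0, deg C=2: d=2.
Coefficient equations give f(k) = -2*k**2 + 2*k - 1.
R(k) = B(k−1)·f(k)/C(k) = -2*(2*k**2 - 2*k + 1)/(2*k**2 - 6*k + 1); s_k = R·t_k = (-2*k**2 + 2*k - 1)/2**k.
Δs = (2*k**2 - 6*k + 1)/(2*2**k), as required.
Telescoping: Σ = s_(6) − s_(2) = -61/64 − (-5/4) = 19/64.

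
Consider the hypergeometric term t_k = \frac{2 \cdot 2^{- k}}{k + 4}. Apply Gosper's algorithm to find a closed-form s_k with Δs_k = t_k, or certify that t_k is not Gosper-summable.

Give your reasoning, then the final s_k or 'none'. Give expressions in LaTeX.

none (Gosper's algorithm certifies no s_k)

Step 1: r(k) = (k + 4)/(2*(k + 5)).
Factor: A=k/2 + 2; B=k + 5; C=1.
Key eq: (k/2 + 2)·f(k+1) = (k + 4)·f(k) + (1).
Degrees (1,1,0) ⇒ d ≤ -1.
deg f ≤ -1 is impossible — no certificate.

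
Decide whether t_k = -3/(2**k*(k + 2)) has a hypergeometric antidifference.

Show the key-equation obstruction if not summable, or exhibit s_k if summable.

Step 1: r(k) = (k + 2)/(2*(k + 3)).
Factor: A=k/2 + 1; B=k + 3; C=1.
Solve (k/2 + 1)·f(k+1) − (k + 2)·f(k) = 1.
From deg A=1, deg B=1, deg C=0: d=-1.
Bound -1 < 0, so the key equation has no polynomial solution.

No — t_k has no hypergeometric antidifference.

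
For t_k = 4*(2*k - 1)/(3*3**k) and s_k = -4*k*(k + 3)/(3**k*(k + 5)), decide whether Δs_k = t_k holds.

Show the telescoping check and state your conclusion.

s_(k+1) = -4*(k + 1)*(k + 4)/(3*3**k*(k + 6))
s_(k+1) − s_k = 4*(2*k**3 + 17*k**2 + 25*k - 20)/(3*3**k*(k**2 + 11*k + 30))
(s_(k+1) − s_k) − t_k = 8*(-2*k**2 - 12*k + 5)/(3*3**k*(k**2 + 11*k + 30))

Invalid: residual 8*(-2*k**2 - 12*k + 5)/(3*3**k*(k**2 + 11*k + 30)) ≠ 0.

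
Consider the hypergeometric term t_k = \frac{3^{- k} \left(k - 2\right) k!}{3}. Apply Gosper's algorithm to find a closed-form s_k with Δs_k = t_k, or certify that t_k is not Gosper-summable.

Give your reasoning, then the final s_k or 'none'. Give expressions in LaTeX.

s_k = 3^{- k} k!

t_(k+1)/t_k = (k**2 - 1)/(3*(k - 2)).
Gosper form: A/B · C(k+1)/C(k) with A=k/3 + 1/3, B=1, C=k - 2.
Need (k/3 + 1/3)·f(k+1) − (1)·f(k) = k - 2.
deg f ≤ 0 (via 1,0,1).
Solving with deg f ≤ 0: f(k) = 3.
R(k) = B(k−1)·f(k)/C(k) = 3/(k - 2); s_k = R·t_k = factorial(k)/3**k.
Δs = (k - 2)*factorial(k)/(3*3**k), as required.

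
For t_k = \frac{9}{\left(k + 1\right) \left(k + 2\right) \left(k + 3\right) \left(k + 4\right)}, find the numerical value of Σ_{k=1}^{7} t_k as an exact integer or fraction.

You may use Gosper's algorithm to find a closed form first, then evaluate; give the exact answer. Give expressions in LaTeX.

Σ = 161/1320

Compute t_(k+1)/t_k: get (k + 1)/(k + 5).
Gosper form: A/B · C(k+1)/C(k) with A=k + 1, B=k + 5, C=1.
Need (k + 1)·f(k+1) − (k + 4)·f(k) = 1.
d = 3 from the (1,1,0) case.
Match coefficients ⇒ f(k) = k*(k**2 + 6*k + 11)/18.
Get s_k = R·t_k = k*(k**2 + 6*k + 11)/(2*(k + 1)*(k + 2)*(k + 3)) with R(k) = B(k−1)f(k)/C(k) = k*(k + 4)*(k**2 + 6*k + 11)/18.
Δs = 9/(k**4 + 10*k**3 + 35*k**2 + 50*k + 24), as required.
Telescoping: Σ = s_(8) − s_(1) = 82/165 − (3/8) = 161/1320.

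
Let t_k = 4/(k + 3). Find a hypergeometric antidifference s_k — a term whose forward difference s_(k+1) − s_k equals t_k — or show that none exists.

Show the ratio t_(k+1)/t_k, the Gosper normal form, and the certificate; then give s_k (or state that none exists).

Ratio r(k) = (k + 3)/(k + 4).
Take A(k)=k + 3, B(k)=k + 4, C(k)=1.
f must satisfy (k + 3)·f(k+1) − (k + 3)·f(k) = 1.
deg f ≤ 0 (via 1,1,0).
Write f(k) = c0. Then LHS − RHS = -1, requiring -1 = 0: contradictory. No certificate.

not Gosper-summable; s_k does not exist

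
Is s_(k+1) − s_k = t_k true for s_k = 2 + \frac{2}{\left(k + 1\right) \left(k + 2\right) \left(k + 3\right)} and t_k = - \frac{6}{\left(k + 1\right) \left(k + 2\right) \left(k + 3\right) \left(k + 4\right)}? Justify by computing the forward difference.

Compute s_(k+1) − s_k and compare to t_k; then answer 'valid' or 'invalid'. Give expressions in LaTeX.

Valid: the claim telescopes to t_k.

s_(k+1) = 2 + 2/((k + 2)*(k + 3)*(k + 4))
s_(k+1) − s_k = -6/((k + 1)*(k + 2)*(k + 3)*(k + 4))
(s_(k+1) − s_k) − t_k = 0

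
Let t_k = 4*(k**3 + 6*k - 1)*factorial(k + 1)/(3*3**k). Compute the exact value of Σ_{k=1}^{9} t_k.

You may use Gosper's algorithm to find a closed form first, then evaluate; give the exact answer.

Σ = 179377256/729

r(k) = (k + 2)*(6*k + (k + 1)**3 + 5)/(3*(k**3 + 6*k - 1)) after simplifying.
So A=k/3 + 2/3 and B=1, with C=k**3 + 6*k - 1.
Key eq: (k/3 + 2/3)·f(k+1) = (1)·f(k) + (k**3 + 6*k - 1).
d = 2 from the (1,0,3) case.
Solve for f: f(k) = 3*(k**2 - k + 1) (degree 2 ≤ 2).
R(k) = B(k−1)·f(k)/C(k) = 3*(k**2 - k + 1)/(k**3 + 6*k - 1); s_k = R·t_k = 4*(k**2 - k + 1)*factorial(k + 1)/3**k.
Check: Δs_k = 4*(k**3 + 6*k - 1)*factorial(k + 1)/(3*3**k). ✓
Evaluate s at k=10 and k=1: 179379200/729 and 8/3; difference 179377256/729.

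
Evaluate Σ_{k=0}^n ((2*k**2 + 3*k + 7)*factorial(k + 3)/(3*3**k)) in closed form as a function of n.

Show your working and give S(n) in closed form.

The ratio is (k + 4)*(3*k + 2*(k + 1)**2 + 10)/(3*(2*k**2 + 3*k + 7)).
So A=k/3 + 4/3 and B=1, with C=k**2 + 3*k/2 + 7/2.
f must satisfy (k/3 + 4/3)·f(k+1) − (1)·f(k) = k**2 + 3*k/2 + 7/2.
Bound: deg f ≤ 1.
Solving with deg f ≤ 1: f(k) = 3*(2*k - 1)/2.
Certificate R = B(k−1)f/C = 3*(2*k - 1)/(2*k**2 + 3*k + 7) gives s_k = (2*k - 1)*factorial(k + 3)/3**k.
s_(k+1) − s_k = (2*k**2 + 3*k + 7)*factorial(k + 3)/(3*3**k) = t_k.
Evaluate: s_(n+1) = 3**(-n - 1)*(2*n + 1)*factorial(n + 4); subtract s_(0) = -6 ⇒ S(n) = 6 + 2*n*factorial(n + 4)/(3*3**n) + factorial(n + 4)/(3*3**n).

S(n) = 6 + 2*n*factorial(n + 4)/(3*3**n) + factorial(n + 4)/(3*3**n)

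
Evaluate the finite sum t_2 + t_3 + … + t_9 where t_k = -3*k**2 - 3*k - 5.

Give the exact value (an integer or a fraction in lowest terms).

Σ = -1024

The ratio is (3*k**2 + 9*k + 11)/(3*k**2 + 3*k + 5).
So A=1 and B=1, with C=k**2 + k + 5/3.
Need (1)·f(k+1) − (1)·f(k) = k**2 + k + 5/3.
Bound: deg f ≤ 3.
Solving with deg f ≤ 3: f(k) = k*(k**2 + 4)/3.
Certificate R = B(k−1)f/C = k*(k**2 + 4)/(3*k**2 + 3*k + 5) gives s_k = k*(-k**2 - 4).
Check: Δs_k = -3*k**2 - 3*k - 5. ✓
Evaluate s at k=10 and k=2: -1040 and -16; difference -1024.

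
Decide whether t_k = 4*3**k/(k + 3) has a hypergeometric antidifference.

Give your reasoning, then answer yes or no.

No — t_k has no hypergeometric antidifference.

Compute t_(k+1)/t_k: get 3*(k + 3)/(k + 4).
Take A(k)=3*k + 9, B(k)=k + 4, C(k)=1.
Solve (3*k + 9)·f(k+1) − (k + 3)·f(k) = 1.
Degrees (1,1,0) ⇒ d ≤ -1.
d = -1 < 0 ⇒ no nonzero polynomial f; not summable.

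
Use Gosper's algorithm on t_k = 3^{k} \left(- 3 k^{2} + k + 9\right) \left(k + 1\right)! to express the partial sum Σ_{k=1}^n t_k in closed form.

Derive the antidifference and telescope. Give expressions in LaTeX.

S(n) = - 3 \cdot 3^{n} n \left(n + 2\right)! + 6 \cdot 3^{n} \left(n + 2\right)! - 12

Compute t_(k+1)/t_k: get 3*(k + 2)*(k - 3*(k + 1)**2 + 10)/(-3*k**2 + k + 9).
Normal form (A,B,C) = (3*k + 6, 1, k**2 - k/3 - 3).
Set up (3*k + 6)·f(k+1) − (1)·f(k) − (k**2 - k/3 - 3) = 0.
From deg A=1, deg B=0, deg C=2: d=1.
Solving with deg f ≤ 1: f(k) = (k - 3)/3.
Get s_k = R·t_k = -3**k*(k - 3)*factorial(k + 1) with R(k) = B(k−1)f(k)/C(k) = (k - 3)/(3*k**2 - k - 9).
Check: Δs_k = 3**k*(-3*k**2 + k + 9)*factorial(k + 1). ✓
Telescope: S(n) = s_(n+1) − s_(1) = -3**(n + 1)*(n - 2)*factorial(n + 2) − (12) = -3*3**n*n*factorial(n + 2) + 6*3**n*factorial(n + 2) - 12.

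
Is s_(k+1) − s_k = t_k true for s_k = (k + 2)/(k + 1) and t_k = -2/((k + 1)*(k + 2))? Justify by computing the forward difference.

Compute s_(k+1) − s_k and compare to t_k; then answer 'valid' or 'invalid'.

s_(k+1) = (k + 3)/(k + 2)
s_(k+1) − s_k = -1/(k**2 + 3*k + 2)
(s_(k+1) − s_k) − t_k = 1/(k**2 + 3*k + 2)

Invalid: residual 1/(k**2 + 3*k + 2) ≠ 0.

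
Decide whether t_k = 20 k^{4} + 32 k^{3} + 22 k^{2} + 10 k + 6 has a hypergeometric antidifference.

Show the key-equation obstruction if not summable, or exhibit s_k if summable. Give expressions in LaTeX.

t_(k+1)/t_k = (10*k**4 + 56*k**3 + 119*k**2 + 115*k + 45)/(10*k**4 + 16*k**3 + 11*k**2 + 5*k + 3).
Factor: A=1; B=1; C=k**4 + 8*k**3/5 + 11*k**2/10 + k/2 + 3/10.
Key eq: (1)·f(k+1) = (1)·f(k) + (k**4 + 8*k**3/5 + 11*k**2/10 + k/2 + 3/10).
d = 5 from the (0,0,4) case.
A polynomial solution: f(k) = k*(2*k**4 - k**3 - k**2 + k + 2)/10.
Then R = B(k−1)f/C = k*(2*k**4 - k**3 - k**2 + k + 2)/(10*k**4 + 16*k**3 + 11*k**2 + 5*k + 3), so s_k = R(k)·t_k = 2*k*(2*k**4 - k**3 - k**2 + k + 2).
Verify: 20*k**4 + 32*k**3 + 22*k**2 + 10*k + 6 matches t_k.

Yes. s_k = 2 k \left(2 k^{4} - k^{3} - k^{2} + k + 2\right).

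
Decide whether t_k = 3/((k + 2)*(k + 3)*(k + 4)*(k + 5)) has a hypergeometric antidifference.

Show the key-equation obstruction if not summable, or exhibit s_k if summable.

Yes. s_k = k*(k**2 + 9*k + 26)/(24*(k + 2)*(k + 3)*(k + 4)).

t_(k+1)/t_k = (k + 2)/(k + 6).
Normal form (A,B,C) = (k + 2, k + 6, 1).
Key eq: (k + 2)·f(k+1) = (k + 5)·f(k) + (1).
Bound: deg f ≤ 3.
Match coefficients ⇒ f(k) = k*(k**2 + 9*k + 26)/72.
R(k) = B(k−1)·f(k)/C(k) = k*(k + 5)*(k**2 + 9*k + 26)/72; s_k = R·t_k = k*(k**2 + 9*k + 26)/(24*(k + 2)*(k + 3)*(k + 4)).
Verify: 3/(k**4 + 14*k**3 + 71*k**2 + 154*k + 120) matches t_k.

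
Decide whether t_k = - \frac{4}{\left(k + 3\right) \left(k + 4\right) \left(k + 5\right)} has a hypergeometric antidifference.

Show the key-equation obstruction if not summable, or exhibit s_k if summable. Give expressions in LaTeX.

Step 1: r(k) = (k + 3)/(k + 6).
Factor: A=k + 3; B=k + 6; C=1.
Need (k + 3)·f(k+1) − (k + 5)·f(k) = 1.
deg f ≤ 2 (via 1,1,0).
Solving with deg f ≤ 2: f(k) = k*(k + 7)/24.
Get s_k = R·t_k = k*(-k - 7)/(6*(k + 3)*(k + 4)) with R(k) = B(k−1)f(k)/C(k) = k*(k + 5)*(k + 7)/24.
Check: Δs_k = -4/(k**3 + 12*k**2 + 47*k + 60). ✓

Yes. s_k = \frac{k \left(- k - 7\right)}{6 \left(k + 3\right) \left(k + 4\right)}.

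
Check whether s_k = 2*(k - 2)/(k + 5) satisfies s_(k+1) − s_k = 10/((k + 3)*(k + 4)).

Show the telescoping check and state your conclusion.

Invalid: residual 4*(k**2 - 3*k - 33)/(k**4 + 18*k**3 + 119*k**2 + 342*k + 360) ≠ 0.

s_(k+1) = 2*(k - 1)/(k + 6)
s_(k+1) − s_k = 14/(k**2 + 11*k + 30)
(s_(k+1) − s_k) − t_k = 4*(k**2 - 3*k - 33)/(k**4 + 18*k**3 + 119*k**2 + 342*k + 360)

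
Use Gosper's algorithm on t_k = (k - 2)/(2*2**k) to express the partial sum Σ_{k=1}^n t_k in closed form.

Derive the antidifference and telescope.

Step 1: r(k) = (k - 1)/(2*(k - 2)).
A = 1/2, B = 1, C = k - 2.
Solve (1/2)·f(k+1) − (1)·f(k) = k - 2.
Degrees (0,0,1) ⇒ d ≤ 1.
Match coefficients ⇒ f(k) = -2*(k - 1).
So s_k = (B(k−1)f/C)·t_k = (-2*(k - 1)/(k - 2))·t_k = (1 - k)/2**k.
Verify: (k - 2)/(2*2**k) matches t_k.
Σ_(k=1)^n t_k = s_(n+1) − s_(1) = (-2**(-n - 1)*n) − (0), i.e. -2**(-n - 1)*n.

S(n) = -2**(-n - 1)*n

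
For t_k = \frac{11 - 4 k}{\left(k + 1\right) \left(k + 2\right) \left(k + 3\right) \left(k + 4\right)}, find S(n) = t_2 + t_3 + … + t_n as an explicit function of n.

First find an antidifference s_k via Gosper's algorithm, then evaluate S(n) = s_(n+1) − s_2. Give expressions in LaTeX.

S(n) = \frac{- n^{3} - 9 n^{2} + 94 n - 84}{60 \left(n^{3} + 9 n^{2} + 26 n + 24\right)}

t_(k+1)/t_k = (k + 1)*(4*k - 7)/((k + 5)*(4*k - 11)).
Take A(k)=k + 1, B(k)=k + 5, C(k)=k - 11/4.
Need (k + 1)·f(k+1) − (k + 4)·f(k) = k - 11/4.
Bound: deg f ≤ 3.
Coefficient equations give f(k) = -k*(k**2 + 6*k + 15)/8.
Then R = B(k−1)f/C = -k*(k + 4)*(k**2 + 6*k + 15)/(2*(4*k - 11)), so s_k = R(k)·t_k = k*(k**2 + 6*k + 15)/(2*(k + 1)*(k + 2)*(k + 3)).
Verify: (11 - 4*k)/(k**4 + 10*k**3 + 35*k**2 + 50*k + 24) matches t_k.
Evaluate: s_(n+1) = (n**3 + 9*n**2 + 30*n + 22)/(2*(n**3 + 9*n**2 + 26*n + 24)); subtract s_(2) = 31/60 ⇒ S(n) = (-n**3 - 9*n**2 + 94*n - 84)/(60*(n**3 + 9*n**2 + 26*n + 24)).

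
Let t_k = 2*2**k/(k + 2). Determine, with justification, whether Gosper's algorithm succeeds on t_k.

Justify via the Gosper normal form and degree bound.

No — key equation has no polynomial f.

The ratio is 2*(k + 2)/(k + 3).
Take A(k)=2*k + 4, B(k)=k + 3, C(k)=1.
Solve (2*k + 4)·f(k+1) − (k + 2)·f(k) = 1.
Degrees (1,1,0) ⇒ d ≤ -1.
Negative degree bound (-1): no f exists, t_k not Gosper-summable.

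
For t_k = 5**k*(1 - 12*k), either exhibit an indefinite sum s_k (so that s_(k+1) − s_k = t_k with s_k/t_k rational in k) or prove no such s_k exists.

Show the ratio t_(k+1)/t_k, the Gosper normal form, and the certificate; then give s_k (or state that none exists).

s_k = 5**k*(4 - 3*k)

Step 1: r(k) = 5*(12*k + 11)/(12*k - 1).
Gosper form: A/B · C(k+1)/C(k) with A=5, B=1, C=k - 1/12.
f must satisfy (5)·f(k+1) − (1)·f(k) = k - 1/12.
Degrees (0,0,1) ⇒ d ≤ 1.
Solving with deg f ≤ 1: f(k) = (3*k - 4)/12.
R(k) = B(k−1)·f(k)/C(k) = (3*k - 4)/(12*k - 1); s_k = R·t_k = 5**k*(4 - 3*k).
Verify: 5**k*(1 - 12*k) matches t_k.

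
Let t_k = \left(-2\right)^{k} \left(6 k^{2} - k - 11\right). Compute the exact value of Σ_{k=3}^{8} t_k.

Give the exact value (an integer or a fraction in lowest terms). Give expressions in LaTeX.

Σ = 67536

t_(k+1)/t_k = 2*(-6*k**2 - 11*k + 6)/(6*k**2 - k - 11).
Normal form (A,B,C) = (-2, 1, k**2 - k/6 - 11/6).
Need (-2)·f(k+1) − (1)·f(k) = k**2 - k/6 - 11/6.
Bound: deg f ≤ 2.
Solving with deg f ≤ 2: f(k) = -(2*k**2 - 3*k - 3)/6.
Then R = B(k−1)f/C = -(2*k**2 - 3*k - 3)/(6*k**2 - k - 11), so s_k = R(k)·t_k = (-2)**k*(-2*k**2 + 3*k + 3).
Verify: (-2)**k*(6*k**2 - k - 11) matches t_k.
Evaluate s at k=9 and k=3: 67584 and 48; difference 67536.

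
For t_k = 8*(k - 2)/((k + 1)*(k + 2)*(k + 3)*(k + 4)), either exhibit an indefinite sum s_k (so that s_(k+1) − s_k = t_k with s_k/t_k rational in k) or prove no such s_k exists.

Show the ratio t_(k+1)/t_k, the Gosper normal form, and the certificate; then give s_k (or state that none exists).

s_k = 2*k*(-k**2 - 6*k - 17)/(3*(k + 1)*(k + 2)*(k + 3))

Ratio r(k) = (k - 1)*(k + 1)/((k - 2)*(k + 5)).
Normal form (A,B,C) = (k + 1, k + 5, k - 2).
Set up (k + 1)·f(k+1) − (k + 4)·f(k) − (k - 2) = 0.
d = 3 from the (1,1,1) case.
Match coefficients ⇒ f(k) = -k*(k**2 + 6*k + 17)/12.
So s_k = (B(k−1)f/C)·t_k = (-k*(k + 4)*(k**2 + 6*k + 17)/(12*(k - 2)))·t_k = 2*k*(-k**2 - 6*k - 17)/(3*(k + 1)*(k + 2)*(k + 3)).
Verify: 8*(k - 2)/(k**4 + 10*k**3 + 35*k**2 + 50*k + 24) matches t_k.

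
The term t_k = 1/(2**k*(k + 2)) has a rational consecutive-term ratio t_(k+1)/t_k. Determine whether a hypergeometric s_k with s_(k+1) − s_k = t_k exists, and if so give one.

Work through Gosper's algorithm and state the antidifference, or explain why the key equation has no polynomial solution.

none (Gosper's algorithm certifies no s_k)

The ratio is (k + 2)/(2*(k + 3)).
Gosper form: A/B · C(k+1)/C(k) with A=k/2 + 1, B=k + 3, C=1.
f must satisfy (k/2 + 1)·f(k+1) − (k + 2)·f(k) = 1.
Degrees (1,1,0) ⇒ d ≤ -1.
Bound -1 < 0, so the key equation has no polynomial solution.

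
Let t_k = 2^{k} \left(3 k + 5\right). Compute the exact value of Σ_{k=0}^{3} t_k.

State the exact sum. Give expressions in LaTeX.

Compute t_(k+1)/t_k: get 2*(3*k + 8)/(3*k + 5).
Gosper form: A/B · C(k+1)/C(k) with A=2, B=1, C=k + 5/3.
Solve (2)·f(k+1) − (1)·f(k) = k + 5/3.
deg f ≤ 1 (via 0,0,1).
Coefficient equations give f(k) = (3*k - 1)/3.
R(k) = B(k−1)·f(k)/C(k) = (3*k - 1)/(3*k + 5); s_k = R·t_k = 2**k*(3*k - 1).
Δs = 2**k*(3*k + 5), as required.
Sum = s_(4) − s_(0); s_(4) = 176, s_(0) = -1 ⇒ 177.

Σ = 177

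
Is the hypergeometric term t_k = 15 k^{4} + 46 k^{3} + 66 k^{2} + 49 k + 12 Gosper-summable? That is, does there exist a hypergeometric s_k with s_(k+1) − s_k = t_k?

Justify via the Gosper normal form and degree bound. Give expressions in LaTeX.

t_(k+1)/t_k = (15*k**4 + 106*k**3 + 294*k**2 + 379*k + 188)/(15*k**4 + 46*k**3 + 66*k**2 + 49*k + 12).
A = 1, B = 1, C = k**4 + 46*k**3/15 + 22*k**2/5 + 49*k/15 + 4/5.
Solve (1)·f(k+1) − (1)·f(k) = k**4 + 46*k**3/15 + 22*k**2/5 + 49*k/15 + 4/5.
Degrees (0,0,4) ⇒ d ≤ 5.
Match coefficients ⇒ f(k) = k*(3*k**4 + 4*k**3 + 4*k**2 + 3*k - 2)/15.
So s_k = (B(k−1)f/C)·t_k = (k*(3*k**4 + 4*k**3 + 4*k**2 + 3*k - 2)/(15*k**4 + 46*k**3 + 66*k**2 + 49*k + 12))·t_k = k*(3*k**4 + 4*k**3 + 4*k**2 + 3*k - 2).
Check: Δs_k = 15*k**4 + 46*k**3 + 66*k**2 + 49*k + 12. ✓

Yes. s_k = k \left(3 k^{4} + 4 k^{3} + 4 k^{2} + 3 k - 2\right).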